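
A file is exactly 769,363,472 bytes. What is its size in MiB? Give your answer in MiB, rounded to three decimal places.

769,363,472 bytes given.
1 MiB = 2^20 bytes = 1,048,576 bytes
769,363,472 / 1,048,576 = 733.722 MiB

733.722 MiB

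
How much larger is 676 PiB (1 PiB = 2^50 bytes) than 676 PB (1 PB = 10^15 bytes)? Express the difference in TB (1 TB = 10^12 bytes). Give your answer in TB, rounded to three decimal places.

85,108.337 TB

676 PiB = 676 × 1,125,899,906,842,624 = 761,108,337,025,613,824 bytes
676 PB = 676 × 1,000,000,000,000,000 = 676,000,000,000,000,000 bytes
difference = 85,108,337,025,613,824 bytes
85,108,337,025,613,824 / 1,000,000,000,000 = 85,108.337 TB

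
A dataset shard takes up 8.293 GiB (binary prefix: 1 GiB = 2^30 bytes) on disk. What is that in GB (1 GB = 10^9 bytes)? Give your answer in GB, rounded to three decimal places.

8.905 GB

8.293 GiB = 8.293 × 2^30 bytes = 8,904,540,946.432 bytes
1 GB = 1,000,000,000 bytes
8,904,540,946.432 / 1,000,000,000 = 8.905 GB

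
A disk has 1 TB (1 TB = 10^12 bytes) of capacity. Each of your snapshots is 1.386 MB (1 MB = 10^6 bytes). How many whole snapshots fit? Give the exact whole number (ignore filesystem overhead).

Capacity: 1 TB = 1,000,000,000,000 bytes
Per item: 1.386 MB = 1,386,000 bytes
⌊1,000,000,000,000 / 1,386,000⌋ = 721,500

721,500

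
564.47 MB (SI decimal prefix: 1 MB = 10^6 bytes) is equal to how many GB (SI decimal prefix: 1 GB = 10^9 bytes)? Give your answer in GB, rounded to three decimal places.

0.564 GB

564.47 MB × 1,000,000 bytes/MB = 564,470,000 bytes
1 GB = 1,000,000,000 bytes
564,470,000 / 1,000,000,000 = 0.564 GB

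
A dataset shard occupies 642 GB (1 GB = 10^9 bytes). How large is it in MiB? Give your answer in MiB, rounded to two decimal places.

642 GB = 642 × 10^9 bytes = 642,000,000,000 bytes
1 MiB = 1,048,576 bytes
642,000,000,000 / 1,048,576 = 612,258.91 MiB

612,258.91 MiB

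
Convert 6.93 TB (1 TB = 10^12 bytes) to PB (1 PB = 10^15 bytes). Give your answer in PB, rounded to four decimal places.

6.93 TB = 6.93 × 10^12 bytes = 6,930,000,000,000 bytes
1 PB = 10^15 bytes = 1,000,000,000,000,000 bytes
6,930,000,000,000 / 1,000,000,000,000,000 = 0.0069 PB

0.0069 PB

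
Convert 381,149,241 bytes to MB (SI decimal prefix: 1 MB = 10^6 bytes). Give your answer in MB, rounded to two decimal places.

381.15 MB

381,149,241 bytes given.
1 MB = 10^6 bytes = 1,000,000 bytes
381,149,241 / 1,000,000 = 381.15 MB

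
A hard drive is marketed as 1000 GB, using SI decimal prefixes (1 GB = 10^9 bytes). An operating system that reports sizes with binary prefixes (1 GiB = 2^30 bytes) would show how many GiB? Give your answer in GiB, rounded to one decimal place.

1000 GB × 1,000,000,000 bytes/GB = 1,000,000,000,000 bytes
1 GiB = 2^30 bytes = 1,073,741,824 bytes
1,000,000,000,000 / 1,073,741,824 = 931.3 GiB

931.3 GiB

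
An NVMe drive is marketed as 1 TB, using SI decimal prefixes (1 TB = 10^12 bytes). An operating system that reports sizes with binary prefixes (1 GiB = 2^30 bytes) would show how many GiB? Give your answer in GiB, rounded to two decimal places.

931.32 GiB

1 TB = 1 × 10^12 bytes = 1,000,000,000,000 bytes
1 GiB = 2^30 bytes = 1,073,741,824 bytes
1,000,000,000,000 / 1,073,741,824 = 931.32 GiB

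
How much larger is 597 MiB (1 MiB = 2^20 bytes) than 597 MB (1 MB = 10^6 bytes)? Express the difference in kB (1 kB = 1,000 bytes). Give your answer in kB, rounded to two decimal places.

28,999.87 kB

597 MiB = 597 × 1,048,576 = 625,999,872 bytes
597 MB = 597 × 1,000,000 = 597,000,000 bytes
difference = 28,999,872 bytes
28,999,872 / 1,000 = 28,999.87 kB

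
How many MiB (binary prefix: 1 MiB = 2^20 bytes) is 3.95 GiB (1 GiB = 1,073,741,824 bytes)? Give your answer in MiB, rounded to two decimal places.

4,044.80 MiB

3.95 GiB = 3.95 × 2^30 bytes = 4,241,280,204.8 bytes
1 MiB = 2^20 bytes = 1,048,576 bytes
4,241,280,204.8 / 1,048,576 = 4,044.80 MiB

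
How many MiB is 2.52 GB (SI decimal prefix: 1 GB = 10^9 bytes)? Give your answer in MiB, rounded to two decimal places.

2,403.26 MiB

2.52 GB × 1,000,000,000 bytes/GB = 2,520,000,000 bytes
1 MiB = 1,048,576 bytes
2,520,000,000 / 1,048,576 = 2,403.26 MiB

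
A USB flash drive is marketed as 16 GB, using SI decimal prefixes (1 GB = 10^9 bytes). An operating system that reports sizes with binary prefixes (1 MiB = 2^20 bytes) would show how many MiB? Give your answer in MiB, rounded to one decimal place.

16 GB × 1,000,000,000 bytes/GB = 16,000,000,000 bytes
1 MiB = 2^20 bytes = 1,048,576 bytes
16,000,000,000 / 1,048,576 = 15,258.8 MiB

15,258.8 MiB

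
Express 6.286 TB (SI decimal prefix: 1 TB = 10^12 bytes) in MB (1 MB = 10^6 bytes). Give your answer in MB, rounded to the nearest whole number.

6,286,000 MB

6.286 TB × 1,000,000,000,000 bytes/TB = 6,286,000,000,000 bytes
1 MB = 1,000,000 bytes
6,286,000,000,000 / 1,000,000 = 6,286,000 MB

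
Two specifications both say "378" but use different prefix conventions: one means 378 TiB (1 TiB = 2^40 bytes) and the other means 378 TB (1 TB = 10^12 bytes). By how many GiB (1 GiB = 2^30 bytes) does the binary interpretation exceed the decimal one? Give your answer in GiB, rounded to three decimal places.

35,032.067 GiB

378 TiB = 378 × 1,099,511,627,776 = 415,615,395,299,328 bytes
378 TB = 378 × 1,000,000,000,000 = 378,000,000,000,000 bytes
difference = 37,615,395,299,328 bytes
37,615,395,299,328 / 1,073,741,824 = 35,032.067 GiB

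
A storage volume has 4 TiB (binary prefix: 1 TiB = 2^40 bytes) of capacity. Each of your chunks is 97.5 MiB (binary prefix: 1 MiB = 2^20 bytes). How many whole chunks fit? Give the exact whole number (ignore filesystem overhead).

Capacity: 4 TiB = 4,398,046,511,104 bytes
Per item: 97.5 MiB = 102,236,160 bytes
⌊4,398,046,511,104 / 102,236,160⌋ = 43,018

43,018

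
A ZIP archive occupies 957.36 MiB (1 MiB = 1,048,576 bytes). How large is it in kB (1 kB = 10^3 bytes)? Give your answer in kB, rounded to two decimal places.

1,003,864.72 kB

957.36 MiB × 1,048,576 bytes/MiB = 1,003,864,719.36 bytes
1 kB = 1,000 bytes
1,003,864,719.36 / 1,000 = 1,003,864.72 kB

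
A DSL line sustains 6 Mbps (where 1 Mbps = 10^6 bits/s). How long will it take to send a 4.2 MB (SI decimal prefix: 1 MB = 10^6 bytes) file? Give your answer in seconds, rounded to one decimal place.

5.6 seconds

4.2 MB = 4,200,000 bytes = 33,600,000 bits
6 Mbps = 6,000,000 bits/s
time = 33,600,000 / 6,000,000 = 5.6 s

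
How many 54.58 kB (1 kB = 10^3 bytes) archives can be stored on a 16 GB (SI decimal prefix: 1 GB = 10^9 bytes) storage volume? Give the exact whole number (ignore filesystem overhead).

Capacity: 16 GB = 16,000,000,000 bytes
Per item: 54.58 kB = 54,580 bytes
⌊16,000,000,000 / 54,580⌋ = 293,147

293,147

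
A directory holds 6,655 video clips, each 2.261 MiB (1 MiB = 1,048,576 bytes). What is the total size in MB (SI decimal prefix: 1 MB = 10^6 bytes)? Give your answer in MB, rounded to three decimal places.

Total = 6,655 × 2.261 MiB = 15046.955 MiB
= 15046.955 × 1,048,576 bytes = 15,777,875,886.08 bytes
1 MB = 1,000,000 bytes
15,777,875,886.08 / 1,000,000 = 15,777.876 MB

15,777.876 MB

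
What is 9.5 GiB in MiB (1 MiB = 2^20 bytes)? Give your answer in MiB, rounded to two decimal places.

9,728.00 MiB

9.5 GiB = 9.5 × 2^30 bytes = 10,200,547,328 bytes
1 MiB = 1,048,576 bytes
10,200,547,328 / 1,048,576 = 9,728.00 MiB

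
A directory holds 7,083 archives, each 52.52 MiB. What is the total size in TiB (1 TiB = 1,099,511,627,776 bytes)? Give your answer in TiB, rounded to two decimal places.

Total = 7,083 × 52.52 MiB = 371999.16 MiB
= 371999.16 × 1,048,576 bytes = 390,069,391,196.16 bytes
1 TiB = 1,099,511,627,776 bytes
390,069,391,196.16 / 1,099,511,627,776 = 0.35 TiB

0.35 TiB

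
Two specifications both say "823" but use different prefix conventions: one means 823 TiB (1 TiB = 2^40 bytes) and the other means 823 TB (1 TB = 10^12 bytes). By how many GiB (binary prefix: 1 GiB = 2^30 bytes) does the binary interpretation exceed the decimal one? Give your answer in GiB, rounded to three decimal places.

823 TiB = 823 × 1,099,511,627,776 = 904,898,069,659,648 bytes
823 TB = 823 × 1,000,000,000,000 = 823,000,000,000,000 bytes
difference = 81,898,069,659,648 bytes
81,898,069,659,648 / 1,073,741,824 = 76,273.521 GiB

76,273.521 GiB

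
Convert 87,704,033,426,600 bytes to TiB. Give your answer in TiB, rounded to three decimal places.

87,704,033,426,600 bytes given.
1 TiB = 2^40 bytes = 1,099,511,627,776 bytes
87,704,033,426,600 / 1,099,511,627,776 = 79.766 TiB

79.766 TiB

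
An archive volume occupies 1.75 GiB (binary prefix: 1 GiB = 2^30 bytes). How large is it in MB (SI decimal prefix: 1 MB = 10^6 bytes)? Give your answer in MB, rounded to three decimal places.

1,879.048 MB

1.75 GiB × 1,073,741,824 bytes/GiB = 1,879,048,192 bytes
1 MB = 1,000,000 bytes
1,879,048,192 / 1,000,000 = 1,879.048 MB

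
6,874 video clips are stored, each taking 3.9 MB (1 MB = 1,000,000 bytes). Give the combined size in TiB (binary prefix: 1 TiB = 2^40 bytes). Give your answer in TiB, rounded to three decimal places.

0.024 TiB

Total = 6,874 × 3.9 MB = 26808.6 MB
= 26808.6 × 1,000,000 bytes = 26,808,600,000 bytes
1 TiB = 1,099,511,627,776 bytes
26,808,600,000 / 1,099,511,627,776 = 0.024 TiB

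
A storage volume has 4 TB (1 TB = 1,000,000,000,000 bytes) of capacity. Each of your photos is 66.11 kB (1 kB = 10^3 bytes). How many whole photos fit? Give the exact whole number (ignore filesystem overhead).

Capacity: 4 TB = 4,000,000,000,000 bytes
Per item: 66.11 kB = 66,110 bytes
⌊4,000,000,000,000 / 66,110⌋ = 60,505,218

60,505,218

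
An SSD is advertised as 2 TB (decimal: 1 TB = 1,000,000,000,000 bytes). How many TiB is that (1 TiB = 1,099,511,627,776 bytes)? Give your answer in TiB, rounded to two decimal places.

2 TB = 2 × 10^12 bytes = 2,000,000,000,000 bytes
1 TiB = 1,099,511,627,776 bytes
2,000,000,000,000 / 1,099,511,627,776 = 1.82 TiB

1.82 TiB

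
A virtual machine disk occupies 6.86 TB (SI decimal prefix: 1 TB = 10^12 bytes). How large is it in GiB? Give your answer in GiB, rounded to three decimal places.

6,388.873 GiB

6.86 TB = 6.86 × 10^12 bytes = 6,860,000,000,000 bytes
1 GiB = 1,073,741,824 bytes
6,860,000,000,000 / 1,073,741,824 = 6,388.873 GiB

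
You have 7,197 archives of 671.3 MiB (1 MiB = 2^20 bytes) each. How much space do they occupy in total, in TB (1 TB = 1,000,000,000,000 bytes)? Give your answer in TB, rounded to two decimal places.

5.07 TB

Total = 7,197 × 671.3 MiB = 4831346.1 MiB
= 4831346.1 × 1,048,576 bytes = 5,066,033,568,153.6 bytes
1 TB = 1,000,000,000,000 bytes
5,066,033,568,153.6 / 1,000,000,000,000 = 5.07 TB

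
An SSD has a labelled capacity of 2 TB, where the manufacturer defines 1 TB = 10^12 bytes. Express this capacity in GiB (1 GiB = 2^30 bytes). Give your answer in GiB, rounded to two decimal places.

2 TB = 2 × 10^12 bytes = 2,000,000,000,000 bytes
1 GiB = 2^30 bytes = 1,073,741,824 bytes
2,000,000,000,000 / 1,073,741,824 = 1,862.65 GiB

1,862.65 GiB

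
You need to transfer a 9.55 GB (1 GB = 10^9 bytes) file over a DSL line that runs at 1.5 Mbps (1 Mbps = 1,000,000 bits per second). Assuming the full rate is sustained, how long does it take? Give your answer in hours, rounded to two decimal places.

14.15 hours

9.55 GB = 9,550,000,000 bytes = 76,400,000,000 bits
1.5 Mbps = 1,500,000 bits/s
time = 76,400,000,000 / 1,500,000 = 50,933.3333 s
50,933.3333 s / 3600 = 14.15 hours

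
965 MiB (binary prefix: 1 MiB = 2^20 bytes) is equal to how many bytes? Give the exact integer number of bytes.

965 × 1,048,576 = 1,011,875,840 bytes  (1 MiB = 2^20 bytes)

1,011,875,840 bytes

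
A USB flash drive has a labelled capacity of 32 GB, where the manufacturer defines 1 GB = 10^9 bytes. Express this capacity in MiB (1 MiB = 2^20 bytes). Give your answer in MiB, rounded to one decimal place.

32 GB × 1,000,000,000 bytes/GB = 32,000,000,000 bytes
1 MiB = 1,048,576 bytes
32,000,000,000 / 1,048,576 = 30,517.6 MiB

30,517.6 MiB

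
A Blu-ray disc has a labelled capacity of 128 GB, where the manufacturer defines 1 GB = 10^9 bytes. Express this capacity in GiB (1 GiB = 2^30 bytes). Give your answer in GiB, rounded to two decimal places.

128 GB × 1,000,000,000 bytes/GB = 128,000,000,000 bytes
1 GiB = 1,073,741,824 bytes
128,000,000,000 / 1,073,741,824 = 119.21 GiB

119.21 GiB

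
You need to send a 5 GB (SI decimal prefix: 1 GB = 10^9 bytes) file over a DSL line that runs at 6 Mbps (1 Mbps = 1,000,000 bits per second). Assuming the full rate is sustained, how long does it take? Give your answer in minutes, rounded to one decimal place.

111.1 minutes

5 GB = 5,000,000,000 bytes = 40,000,000,000 bits
6 Mbps = 6,000,000 bits/s
time = 40,000,000,000 / 6,000,000 = 6,666.67 s
6,666.67 s / 60 = 111.1 minutes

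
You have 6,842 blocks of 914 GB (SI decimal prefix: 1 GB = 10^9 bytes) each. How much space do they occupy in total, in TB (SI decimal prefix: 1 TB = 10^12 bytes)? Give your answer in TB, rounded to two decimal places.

Total = 6,842 × 914 GB = 6,253,588 GB
= 6,253,588 × 1,000,000,000 bytes = 6,253,588,000,000,000 bytes
1 TB = 1,000,000,000,000 bytes
6,253,588,000,000,000 / 1,000,000,000,000 = 6,253.59 TB

6,253.59 TB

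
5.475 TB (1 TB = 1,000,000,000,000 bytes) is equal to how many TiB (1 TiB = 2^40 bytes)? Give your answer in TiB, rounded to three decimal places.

5.475 TB = 5.475 × 10^12 bytes = 5,475,000,000,000 bytes
1 TiB = 1,099,511,627,776 bytes
5,475,000,000,000 / 1,099,511,627,776 = 4.979 TiB

4.979 TiB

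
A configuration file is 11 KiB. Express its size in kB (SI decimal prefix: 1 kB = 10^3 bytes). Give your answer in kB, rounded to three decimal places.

11.264 kB

11 KiB = 11 × 2^10 bytes = 11,264 bytes
1 kB = 10^3 bytes = 1,000 bytes
11,264 / 1,000 = 11.264 kB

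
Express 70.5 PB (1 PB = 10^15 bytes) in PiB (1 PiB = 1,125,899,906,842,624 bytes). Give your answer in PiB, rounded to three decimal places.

62.617 PiB

70.5 PB = 70.5 × 10^15 bytes = 70,500,000,000,000,000 bytes
1 PiB = 2^50 bytes = 1,125,899,906,842,624 bytes
70,500,000,000,000,000 / 1,125,899,906,842,624 = 62.617 PiB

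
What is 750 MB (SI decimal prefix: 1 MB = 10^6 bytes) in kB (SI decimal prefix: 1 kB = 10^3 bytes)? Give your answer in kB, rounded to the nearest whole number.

750 MB × 1,000,000 bytes/MB = 750,000,000 bytes
1 kB = 10^3 bytes = 1,000 bytes
750,000,000 / 1,000 = 750,000 kB

750,000 kB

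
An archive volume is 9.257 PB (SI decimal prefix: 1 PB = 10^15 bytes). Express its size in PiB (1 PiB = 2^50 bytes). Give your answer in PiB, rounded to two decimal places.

8.22 PiB

9.257 PB = 9.257 × 10^15 bytes = 9,257,000,000,000,000 bytes
1 PiB = 1,125,899,906,842,624 bytes
9,257,000,000,000,000 / 1,125,899,906,842,624 = 8.22 PiB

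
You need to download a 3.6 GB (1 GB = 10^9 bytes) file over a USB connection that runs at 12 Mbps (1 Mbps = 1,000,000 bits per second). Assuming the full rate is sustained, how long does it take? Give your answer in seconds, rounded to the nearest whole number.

3.6 GB = 3,600,000,000 bytes = 28,800,000,000 bits
12 Mbps = 12,000,000 bits/s
time = 28,800,000,000 / 12,000,000 = 2,400 s

2,400 seconds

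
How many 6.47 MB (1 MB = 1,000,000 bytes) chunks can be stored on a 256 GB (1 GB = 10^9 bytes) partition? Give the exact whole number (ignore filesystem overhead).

Capacity: 256 GB = 256,000,000,000 bytes
Per item: 6.47 MB = 6,470,000 bytes
⌊256,000,000,000 / 6,470,000⌋ = 39,567

39,567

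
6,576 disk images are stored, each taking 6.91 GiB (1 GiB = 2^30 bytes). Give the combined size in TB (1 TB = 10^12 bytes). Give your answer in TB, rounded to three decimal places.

48.791 TB

Total = 6,576 × 6.91 GiB = 45440.16 GiB
= 45440.16 × 1,073,741,824 bytes = 48,791,000,281,251.84 bytes
1 TB = 1,000,000,000,000 bytes
48,791,000,281,251.84 / 1,000,000,000,000 = 48.791 TB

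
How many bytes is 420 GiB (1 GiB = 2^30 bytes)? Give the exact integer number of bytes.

450,971,566,080 bytes

420 × 1,073,741,824 = 450,971,566,080 bytes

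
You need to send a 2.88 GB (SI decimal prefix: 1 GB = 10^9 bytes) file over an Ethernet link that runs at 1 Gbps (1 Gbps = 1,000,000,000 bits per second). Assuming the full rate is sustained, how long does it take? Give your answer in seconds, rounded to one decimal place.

23.0 seconds

2.88 GB = 2,880,000,000 bytes = 23,040,000,000 bits
1 Gbps = 1,000,000,000 bits/s
time = 23,040,000,000 / 1,000,000,000 = 23.0 s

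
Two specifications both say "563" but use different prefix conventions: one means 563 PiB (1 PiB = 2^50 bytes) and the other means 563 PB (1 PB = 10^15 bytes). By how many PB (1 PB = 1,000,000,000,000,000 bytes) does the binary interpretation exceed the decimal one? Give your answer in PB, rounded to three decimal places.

563 PiB = 563 × 1,125,899,906,842,624 = 633,881,647,552,397,312 bytes
563 PB = 563 × 1,000,000,000,000,000 = 563,000,000,000,000,000 bytes
difference = 70,881,647,552,397,312 bytes
70,881,647,552,397,312 / 1,000,000,000,000,000 = 70.882 PB

70.882 PB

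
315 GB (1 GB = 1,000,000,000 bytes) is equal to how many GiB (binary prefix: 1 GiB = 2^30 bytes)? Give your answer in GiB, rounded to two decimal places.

293.37 GiB

315 GB = 315 × 10^9 bytes = 315,000,000,000 bytes
1 GiB = 2^30 bytes = 1,073,741,824 bytes
315,000,000,000 / 1,073,741,824 = 293.37 GiB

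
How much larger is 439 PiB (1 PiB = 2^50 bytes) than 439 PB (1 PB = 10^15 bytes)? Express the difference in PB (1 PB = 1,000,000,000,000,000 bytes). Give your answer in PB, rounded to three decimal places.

439 PiB = 439 × 1,125,899,906,842,624 = 494,270,059,103,911,936 bytes
439 PB = 439 × 1,000,000,000,000,000 = 439,000,000,000,000,000 bytes
difference = 55,270,059,103,911,936 bytes
55,270,059,103,911,936 / 1,000,000,000,000,000 = 55.270 PB

55.270 PB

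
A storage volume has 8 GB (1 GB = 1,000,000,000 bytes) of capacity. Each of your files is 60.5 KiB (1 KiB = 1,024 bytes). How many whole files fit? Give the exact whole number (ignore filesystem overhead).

129,132

Capacity: 8 GB = 8,000,000,000 bytes
Per item: 60.5 KiB = 61,952 bytes
⌊8,000,000,000 / 61,952⌋ = 129,132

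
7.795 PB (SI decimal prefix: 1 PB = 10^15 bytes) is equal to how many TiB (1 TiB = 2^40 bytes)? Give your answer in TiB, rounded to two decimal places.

7,089.51 TiB

7.795 PB = 7.795 × 10^15 bytes = 7,795,000,000,000,000 bytes
1 TiB = 2^40 bytes = 1,099,511,627,776 bytes
7,795,000,000,000,000 / 1,099,511,627,776 = 7,089.51 TiB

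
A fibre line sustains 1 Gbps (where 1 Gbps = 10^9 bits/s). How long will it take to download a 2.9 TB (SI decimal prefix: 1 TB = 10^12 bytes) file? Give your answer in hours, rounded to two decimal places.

2.9 TB = 2,900,000,000,000 bytes = 23,200,000,000,000 bits
1 Gbps = 1,000,000,000 bits/s
time = 23,200,000,000,000 / 1,000,000,000 = 23,200.0000 s
23,200.0000 s / 3600 = 6.44 hours

6.44 hours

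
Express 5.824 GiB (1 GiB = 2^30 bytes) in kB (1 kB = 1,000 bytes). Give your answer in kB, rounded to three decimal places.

5.824 GiB = 5.824 × 2^30 bytes = 6,253,472,382.976 bytes
1 kB = 1,000 bytes
6,253,472,382.976 / 1,000 = 6,253,472.383 kB

6,253,472.383 kB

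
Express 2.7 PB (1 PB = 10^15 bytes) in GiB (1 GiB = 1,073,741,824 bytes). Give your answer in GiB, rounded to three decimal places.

2,514,570.951 GiB

2.7 PB = 2.7 × 10^15 bytes = 2,700,000,000,000,000 bytes
1 GiB = 1,073,741,824 bytes
2,700,000,000,000,000 / 1,073,741,824 = 2,514,570.951 GiB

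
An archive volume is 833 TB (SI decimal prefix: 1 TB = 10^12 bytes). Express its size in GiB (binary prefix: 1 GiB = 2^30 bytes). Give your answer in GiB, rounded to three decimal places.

775,791.705 GiB

833 TB × 1,000,000,000,000 bytes/TB = 833,000,000,000,000 bytes
1 GiB = 2^30 bytes = 1,073,741,824 bytes
833,000,000,000,000 / 1,073,741,824 = 775,791.705 GiB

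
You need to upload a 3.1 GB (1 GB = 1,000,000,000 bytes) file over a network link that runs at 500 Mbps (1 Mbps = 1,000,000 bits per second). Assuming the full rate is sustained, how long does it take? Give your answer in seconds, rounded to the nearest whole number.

50 seconds

3.1 GB = 3,100,000,000 bytes = 24,800,000,000 bits
500 Mbps = 500,000,000 bits/s
time = 24,800,000,000 / 500,000,000 = 50 s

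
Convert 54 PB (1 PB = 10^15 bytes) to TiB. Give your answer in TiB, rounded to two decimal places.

49,112.71 TiB

54 PB × 1,000,000,000,000,000 bytes/PB = 54,000,000,000,000,000 bytes
1 TiB = 1,099,511,627,776 bytes
54,000,000,000,000,000 / 1,099,511,627,776 = 49,112.71 TiB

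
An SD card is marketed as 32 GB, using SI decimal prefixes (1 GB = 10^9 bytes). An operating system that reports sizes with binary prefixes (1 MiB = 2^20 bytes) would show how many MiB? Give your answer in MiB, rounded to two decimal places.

30,517.58 MiB

32 GB = 32 × 10^9 bytes = 32,000,000,000 bytes
1 MiB = 1,048,576 bytes
32,000,000,000 / 1,048,576 = 30,517.58 MiB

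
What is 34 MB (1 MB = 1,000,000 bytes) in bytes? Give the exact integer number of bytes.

34,000,000 bytes

34 × 1,000,000 = 34,000,000 bytes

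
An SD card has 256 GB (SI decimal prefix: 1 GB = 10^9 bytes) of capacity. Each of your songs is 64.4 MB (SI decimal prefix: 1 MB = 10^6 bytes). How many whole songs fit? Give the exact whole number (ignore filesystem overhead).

Capacity: 256 GB = 256,000,000,000 bytes
Per item: 64.4 MB = 64,400,000 bytes
⌊256,000,000,000 / 64,400,000⌋ = 3,975

3,975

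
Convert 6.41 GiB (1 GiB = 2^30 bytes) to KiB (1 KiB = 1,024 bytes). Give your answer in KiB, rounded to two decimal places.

6.41 GiB = 6.41 × 2^30 bytes = 6,882,685,091.84 bytes
1 KiB = 1,024 bytes
6,882,685,091.84 / 1,024 = 6,721,372.16 KiB

6,721,372.16 KiB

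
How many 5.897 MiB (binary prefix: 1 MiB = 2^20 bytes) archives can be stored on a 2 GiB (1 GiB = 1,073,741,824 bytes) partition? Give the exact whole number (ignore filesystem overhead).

Capacity: 2 GiB = 2,147,483,648 bytes
Per item: 5.897 MiB = 6,183,452.672 bytes
⌊2,147,483,648 / 6,183,452.672⌋ = 347

347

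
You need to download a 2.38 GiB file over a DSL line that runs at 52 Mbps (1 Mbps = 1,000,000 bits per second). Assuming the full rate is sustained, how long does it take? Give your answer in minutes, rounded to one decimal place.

2.38 GiB = 2,555,505,541.12 bytes = 20,444,044,328.96 bits
52 Mbps = 52,000,000 bits/s
time = 20,444,044,328.96 / 52,000,000 = 393.15 s
393.15 s / 60 = 6.6 minutes

6.6 minutes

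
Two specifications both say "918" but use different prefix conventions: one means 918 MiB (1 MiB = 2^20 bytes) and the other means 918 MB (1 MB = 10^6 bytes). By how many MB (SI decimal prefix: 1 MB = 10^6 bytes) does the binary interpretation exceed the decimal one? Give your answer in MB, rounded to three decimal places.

918 MiB = 918 × 1,048,576 = 962,592,768 bytes
918 MB = 918 × 1,000,000 = 918,000,000 bytes
difference = 44,592,768 bytes
44,592,768 / 1,000,000 = 44.593 MB

44.593 MB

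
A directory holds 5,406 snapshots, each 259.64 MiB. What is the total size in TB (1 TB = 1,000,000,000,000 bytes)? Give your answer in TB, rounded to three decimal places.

Total = 5,406 × 259.64 MiB = 1403613.84 MiB
= 1403613.84 × 1,048,576 bytes = 1,471,795,785,891.84 bytes
1 TB = 1,000,000,000,000 bytes
1,471,795,785,891.84 / 1,000,000,000,000 = 1.472 TB

1.472 TB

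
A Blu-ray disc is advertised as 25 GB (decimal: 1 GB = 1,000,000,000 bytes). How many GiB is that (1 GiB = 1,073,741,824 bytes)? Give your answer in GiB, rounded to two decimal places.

23.28 GiB

25 GB = 25 × 10^9 bytes = 25,000,000,000 bytes
1 GiB = 2^30 bytes = 1,073,741,824 bytes
25,000,000,000 / 1,073,741,824 = 23.28 GiB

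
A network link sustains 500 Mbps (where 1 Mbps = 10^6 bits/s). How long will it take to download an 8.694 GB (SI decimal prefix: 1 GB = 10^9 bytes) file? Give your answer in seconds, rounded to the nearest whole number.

8.694 GB = 8,694,000,000 bytes = 69,552,000,000 bits
500 Mbps = 500,000,000 bits/s
time = 69,552,000,000 / 500,000,000 = 139 s

139 seconds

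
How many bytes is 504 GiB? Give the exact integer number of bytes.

504 × 1,073,741,824 = 541,165,879,296 bytes  (1 GiB = 2^30 bytes)

541,165,879,296 bytes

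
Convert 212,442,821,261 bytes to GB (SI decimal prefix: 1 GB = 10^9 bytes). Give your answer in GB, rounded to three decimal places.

212.443 GB

212,442,821,261 bytes given.
1 GB = 1,000,000,000 bytes
212,442,821,261 / 1,000,000,000 = 212.443 GB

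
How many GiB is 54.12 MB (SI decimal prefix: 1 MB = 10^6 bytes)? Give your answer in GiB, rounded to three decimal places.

0.050 GiB

54.12 MB × 1,000,000 bytes/MB = 54,120,000 bytes
1 GiB = 2^30 bytes = 1,073,741,824 bytes
54,120,000 / 1,073,741,824 = 0.050 GiB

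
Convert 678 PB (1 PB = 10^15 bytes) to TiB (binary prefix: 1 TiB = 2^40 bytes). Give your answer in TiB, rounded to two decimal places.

678 PB = 678 × 10^15 bytes = 678,000,000,000,000,000 bytes
1 TiB = 2^40 bytes = 1,099,511,627,776 bytes
678,000,000,000,000,000 / 1,099,511,627,776 = 616,637.41 TiB

616,637.41 TiB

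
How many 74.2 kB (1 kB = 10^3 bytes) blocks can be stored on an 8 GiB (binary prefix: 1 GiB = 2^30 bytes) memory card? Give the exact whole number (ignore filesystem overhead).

115,767

Capacity: 8 GiB = 8,589,934,592 bytes
Per item: 74.2 kB = 74,200 bytes
⌊8,589,934,592 / 74,200⌋ = 115,767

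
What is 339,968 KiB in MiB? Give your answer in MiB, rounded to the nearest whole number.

332 MiB

339,968 KiB × 1,024 bytes/KiB = 348,127,232 bytes
1 MiB = 1,048,576 bytes
348,127,232 / 1,048,576 = 332 MiB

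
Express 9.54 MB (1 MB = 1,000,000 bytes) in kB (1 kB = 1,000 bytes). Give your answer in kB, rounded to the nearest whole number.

9.54 MB = 9.54 × 10^6 bytes = 9,540,000 bytes
1 kB = 10^3 bytes = 1,000 bytes
9,540,000 / 1,000 = 9,540 kB

9,540 kB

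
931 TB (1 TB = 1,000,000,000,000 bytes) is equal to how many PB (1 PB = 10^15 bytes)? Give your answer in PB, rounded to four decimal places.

931 TB × 1,000,000,000,000 bytes/TB = 931,000,000,000,000 bytes
1 PB = 1,000,000,000,000,000 bytes
931,000,000,000,000 / 1,000,000,000,000,000 = 0.9310 PB

0.9310 PB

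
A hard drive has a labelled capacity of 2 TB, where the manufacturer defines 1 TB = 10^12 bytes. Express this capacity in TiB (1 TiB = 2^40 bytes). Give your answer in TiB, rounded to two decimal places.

2 TB × 1,000,000,000,000 bytes/TB = 2,000,000,000,000 bytes
1 TiB = 1,099,511,627,776 bytes
2,000,000,000,000 / 1,099,511,627,776 = 1.82 TiB

1.82 TiB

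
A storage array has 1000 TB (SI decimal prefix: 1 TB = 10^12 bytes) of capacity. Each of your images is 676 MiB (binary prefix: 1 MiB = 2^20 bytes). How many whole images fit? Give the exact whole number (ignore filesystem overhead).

Capacity: 1000 TB = 1,000,000,000,000,000 bytes
Per item: 676 MiB = 708,837,376 bytes
⌊1,000,000,000,000,000 / 708,837,376⌋ = 1,410,760

1,410,760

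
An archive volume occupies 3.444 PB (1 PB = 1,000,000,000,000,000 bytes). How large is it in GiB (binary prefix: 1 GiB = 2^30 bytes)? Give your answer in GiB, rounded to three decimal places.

3,207,474.947 GiB

3.444 PB = 3.444 × 10^15 bytes = 3,444,000,000,000,000 bytes
1 GiB = 1,073,741,824 bytes
3,444,000,000,000,000 / 1,073,741,824 = 3,207,474.947 GiB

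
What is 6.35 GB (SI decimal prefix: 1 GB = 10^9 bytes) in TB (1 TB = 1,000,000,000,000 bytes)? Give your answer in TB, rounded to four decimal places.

6.35 GB × 1,000,000,000 bytes/GB = 6,350,000,000 bytes
1 TB = 1,000,000,000,000 bytes
6,350,000,000 / 1,000,000,000,000 = 0.0064 TB

0.0064 TB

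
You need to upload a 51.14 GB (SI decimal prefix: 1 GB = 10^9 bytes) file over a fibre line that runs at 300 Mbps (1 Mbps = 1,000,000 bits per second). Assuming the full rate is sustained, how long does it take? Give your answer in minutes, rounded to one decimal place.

51.14 GB = 51,140,000,000 bytes = 409,120,000,000 bits
300 Mbps = 300,000,000 bits/s
time = 409,120,000,000 / 300,000,000 = 1,363.73 s
1,363.73 s / 60 = 22.7 minutes

22.7 minutes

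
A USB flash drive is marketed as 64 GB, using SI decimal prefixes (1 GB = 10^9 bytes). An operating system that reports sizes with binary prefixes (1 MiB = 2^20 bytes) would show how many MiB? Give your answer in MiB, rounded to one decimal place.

61,035.2 MiB

64 GB × 1,000,000,000 bytes/GB = 64,000,000,000 bytes
1 MiB = 1,048,576 bytes
64,000,000,000 / 1,048,576 = 61,035.2 MiB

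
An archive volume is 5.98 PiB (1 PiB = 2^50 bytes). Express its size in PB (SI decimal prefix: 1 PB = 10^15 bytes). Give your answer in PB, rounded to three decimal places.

5.98 PiB × 1,125,899,906,842,624 bytes/PiB = 6,732,881,442,918,891.52 bytes
1 PB = 1,000,000,000,000,000 bytes
6,732,881,442,918,891.52 / 1,000,000,000,000,000 = 6.733 PB

6.733 PB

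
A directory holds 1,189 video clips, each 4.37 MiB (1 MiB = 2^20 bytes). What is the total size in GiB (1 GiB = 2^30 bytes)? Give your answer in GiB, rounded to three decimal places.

5.074 GiB

Total = 1,189 × 4.37 MiB = 5195.93 MiB
= 5195.93 × 1,048,576 bytes = 5,448,327,495.68 bytes
1 GiB = 1,073,741,824 bytes
5,448,327,495.68 / 1,073,741,824 = 5.074 GiB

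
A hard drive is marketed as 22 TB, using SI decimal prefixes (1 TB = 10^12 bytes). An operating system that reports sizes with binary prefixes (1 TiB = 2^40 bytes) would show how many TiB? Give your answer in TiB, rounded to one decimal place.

20.0 TiB

22 TB × 1,000,000,000,000 bytes/TB = 22,000,000,000,000 bytes
1 TiB = 2^40 bytes = 1,099,511,627,776 bytes
22,000,000,000,000 / 1,099,511,627,776 = 20.0 TiB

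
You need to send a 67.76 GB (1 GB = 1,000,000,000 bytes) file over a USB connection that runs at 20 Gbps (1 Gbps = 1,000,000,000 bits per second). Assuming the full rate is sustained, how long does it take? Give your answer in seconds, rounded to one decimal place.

67.76 GB = 67,760,000,000 bytes = 542,080,000,000 bits
20 Gbps = 20,000,000,000 bits/s
time = 542,080,000,000 / 20,000,000,000 = 27.1 s

27.1 seconds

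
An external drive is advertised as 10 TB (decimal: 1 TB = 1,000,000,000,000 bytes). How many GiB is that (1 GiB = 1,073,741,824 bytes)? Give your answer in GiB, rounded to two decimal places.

10 TB × 1,000,000,000,000 bytes/TB = 10,000,000,000,000 bytes
1 GiB = 1,073,741,824 bytes
10,000,000,000,000 / 1,073,741,824 = 9,313.23 GiB

9,313.23 GiB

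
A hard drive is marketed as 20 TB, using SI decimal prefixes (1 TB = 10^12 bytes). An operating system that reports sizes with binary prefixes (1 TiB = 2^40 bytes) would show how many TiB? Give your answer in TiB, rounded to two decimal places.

20 TB = 20 × 10^12 bytes = 20,000,000,000,000 bytes
1 TiB = 1,099,511,627,776 bytes
20,000,000,000,000 / 1,099,511,627,776 = 18.19 TiB

18.19 TiB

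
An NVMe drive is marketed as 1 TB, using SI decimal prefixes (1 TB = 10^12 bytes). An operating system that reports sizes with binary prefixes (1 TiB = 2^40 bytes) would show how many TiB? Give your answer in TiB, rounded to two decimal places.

1 TB = 1 × 10^12 bytes = 1,000,000,000,000 bytes
1 TiB = 1,099,511,627,776 bytes
1,000,000,000,000 / 1,099,511,627,776 = 0.91 TiB

0.91 TiB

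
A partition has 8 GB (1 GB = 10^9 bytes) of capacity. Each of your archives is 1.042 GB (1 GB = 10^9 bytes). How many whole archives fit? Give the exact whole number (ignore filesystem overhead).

7

Capacity: 8 GB = 8,000,000,000 bytes
Per item: 1.042 GB = 1,042,000,000 bytes
⌊8,000,000,000 / 1,042,000,000⌋ = 7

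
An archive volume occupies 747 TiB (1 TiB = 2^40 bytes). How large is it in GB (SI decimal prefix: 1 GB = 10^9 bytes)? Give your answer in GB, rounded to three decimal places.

821,335.186 GB

747 TiB = 747 × 2^40 bytes = 821,335,185,948,672 bytes
1 GB = 1,000,000,000 bytes
821,335,185,948,672 / 1,000,000,000 = 821,335.186 GB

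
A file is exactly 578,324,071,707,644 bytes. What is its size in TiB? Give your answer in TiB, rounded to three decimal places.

578,324,071,707,644 bytes given.
1 TiB = 2^40 bytes = 1,099,511,627,776 bytes
578,324,071,707,644 / 1,099,511,627,776 = 525.983 TiB

525.983 TiB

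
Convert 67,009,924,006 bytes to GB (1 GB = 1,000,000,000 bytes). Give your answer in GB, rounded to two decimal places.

67,009,924,006 bytes given.
1 GB = 10^9 bytes = 1,000,000,000 bytes
67,009,924,006 / 1,000,000,000 = 67.01 GB

67.01 GB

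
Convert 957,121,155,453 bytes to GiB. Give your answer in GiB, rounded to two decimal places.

891.39 GiB

957,121,155,453 bytes given.
1 GiB = 2^30 bytes = 1,073,741,824 bytes
957,121,155,453 / 1,073,741,824 = 891.39 GiB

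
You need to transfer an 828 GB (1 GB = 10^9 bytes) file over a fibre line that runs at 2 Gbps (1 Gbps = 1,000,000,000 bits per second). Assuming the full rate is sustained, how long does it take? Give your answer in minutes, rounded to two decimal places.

828 GB = 828,000,000,000 bytes = 6,624,000,000,000 bits
2 Gbps = 2,000,000,000 bits/s
time = 6,624,000,000,000 / 2,000,000,000 = 3,312.000 s
3,312.000 s / 60 = 55.20 minutes

55.20 minutes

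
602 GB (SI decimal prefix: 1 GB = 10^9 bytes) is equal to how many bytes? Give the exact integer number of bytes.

602,000,000,000 bytes

602 × 1,000,000,000 = 602,000,000,000 bytes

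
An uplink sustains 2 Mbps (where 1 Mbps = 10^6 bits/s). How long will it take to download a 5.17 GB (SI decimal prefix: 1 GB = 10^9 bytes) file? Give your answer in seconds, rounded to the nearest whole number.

20,680 seconds

5.17 GB = 5,170,000,000 bytes = 41,360,000,000 bits
2 Mbps = 2,000,000 bits/s
time = 41,360,000,000 / 2,000,000 = 20,680 s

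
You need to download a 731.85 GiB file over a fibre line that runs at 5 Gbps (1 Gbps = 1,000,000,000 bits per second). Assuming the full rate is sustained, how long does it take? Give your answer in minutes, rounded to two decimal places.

20.96 minutes

731.85 GiB = 785,817,953,894.4 bytes = 6,286,543,631,155.2 bits
5 Gbps = 5,000,000,000 bits/s
time = 6,286,543,631,155.2 / 5,000,000,000 = 1,257.309 s
1,257.309 s / 60 = 20.96 minutes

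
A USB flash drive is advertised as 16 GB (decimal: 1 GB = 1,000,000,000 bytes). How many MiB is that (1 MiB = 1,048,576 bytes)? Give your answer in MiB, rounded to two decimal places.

16 GB = 16 × 10^9 bytes = 16,000,000,000 bytes
1 MiB = 1,048,576 bytes
16,000,000,000 / 1,048,576 = 15,258.79 MiB

15,258.79 MiB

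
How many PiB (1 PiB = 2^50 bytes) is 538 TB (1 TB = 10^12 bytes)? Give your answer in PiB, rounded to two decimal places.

0.48 PiB

538 TB = 538 × 10^12 bytes = 538,000,000,000,000 bytes
1 PiB = 1,125,899,906,842,624 bytes
538,000,000,000,000 / 1,125,899,906,842,624 = 0.48 PiB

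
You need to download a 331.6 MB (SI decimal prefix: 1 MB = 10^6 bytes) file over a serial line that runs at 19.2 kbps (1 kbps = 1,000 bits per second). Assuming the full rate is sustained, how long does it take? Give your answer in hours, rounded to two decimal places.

331.6 MB = 331,600,000 bytes = 2,652,800,000 bits
19.2 kbps = 19,200 bits/s
time = 2,652,800,000 / 19,200 = 138,166.6667 s
138,166.6667 s / 3600 = 38.38 hours

38.38 hours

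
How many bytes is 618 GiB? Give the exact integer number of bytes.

618 × 1,073,741,824 = 663,572,447,232 bytes  (1 GiB = 2^30 bytes)

663,572,447,232 bytes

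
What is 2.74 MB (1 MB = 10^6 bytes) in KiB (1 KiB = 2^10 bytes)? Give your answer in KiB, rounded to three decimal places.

2.74 MB = 2.74 × 10^6 bytes = 2,740,000 bytes
1 KiB = 2^10 bytes = 1,024 bytes
2,740,000 / 1,024 = 2,675.781 KiB

2,675.781 KiB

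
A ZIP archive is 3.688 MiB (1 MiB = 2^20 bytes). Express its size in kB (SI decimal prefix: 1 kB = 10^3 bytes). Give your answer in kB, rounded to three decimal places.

3.688 MiB = 3.688 × 2^20 bytes = 3,867,148.288 bytes
1 kB = 1,000 bytes
3,867,148.288 / 1,000 = 3,867.148 kB

3,867.148 kB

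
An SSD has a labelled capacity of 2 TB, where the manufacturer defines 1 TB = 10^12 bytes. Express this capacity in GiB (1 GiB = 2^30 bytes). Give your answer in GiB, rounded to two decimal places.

1,862.65 GiB

2 TB = 2 × 10^12 bytes = 2,000,000,000,000 bytes
1 GiB = 2^30 bytes = 1,073,741,824 bytes
2,000,000,000,000 / 1,073,741,824 = 1,862.65 GiB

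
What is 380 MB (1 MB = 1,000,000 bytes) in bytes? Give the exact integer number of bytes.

380,000,000 bytes

380 × 1,000,000 = 380,000,000 bytes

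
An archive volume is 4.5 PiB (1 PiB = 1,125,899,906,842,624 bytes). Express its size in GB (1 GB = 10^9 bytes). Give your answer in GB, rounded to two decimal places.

5,066,549.58 GB

4.5 PiB = 4.5 × 2^50 bytes = 5,066,549,580,791,808 bytes
1 GB = 1,000,000,000 bytes
5,066,549,580,791,808 / 1,000,000,000 = 5,066,549.58 GB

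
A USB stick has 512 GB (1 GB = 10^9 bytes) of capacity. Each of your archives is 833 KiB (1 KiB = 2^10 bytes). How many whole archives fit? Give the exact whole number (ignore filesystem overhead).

Capacity: 512 GB = 512,000,000,000 bytes
Per item: 833 KiB = 852,992 bytes
⌊512,000,000,000 / 852,992⌋ = 600,240

600,240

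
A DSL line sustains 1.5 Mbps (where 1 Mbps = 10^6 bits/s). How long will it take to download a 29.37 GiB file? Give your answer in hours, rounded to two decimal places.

29.37 GiB = 31,535,797,370.88 bytes = 252,286,378,967.04 bits
1.5 Mbps = 1,500,000 bits/s
time = 252,286,378,967.04 / 1,500,000 = 168,190.9193 s
168,190.9193 s / 3600 = 46.72 hours

46.72 hours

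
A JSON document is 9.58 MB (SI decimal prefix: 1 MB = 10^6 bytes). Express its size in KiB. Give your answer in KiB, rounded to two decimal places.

9.58 MB = 9.58 × 10^6 bytes = 9,580,000 bytes
1 KiB = 2^10 bytes = 1,024 bytes
9,580,000 / 1,024 = 9,355.47 KiB

9,355.47 KiB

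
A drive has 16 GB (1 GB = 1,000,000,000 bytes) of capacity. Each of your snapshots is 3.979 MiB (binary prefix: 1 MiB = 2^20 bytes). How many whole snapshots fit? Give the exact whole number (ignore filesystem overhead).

3,834

Capacity: 16 GB = 16,000,000,000 bytes
Per item: 3.979 MiB = 4,172,283.904 bytes
⌊16,000,000,000 / 4,172,283.904⌋ = 3,834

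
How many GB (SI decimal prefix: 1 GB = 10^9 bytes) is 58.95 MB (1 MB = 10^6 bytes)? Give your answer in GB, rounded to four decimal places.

0.0590 GB

58.95 MB = 58.95 × 10^6 bytes = 58,950,000 bytes
1 GB = 1,000,000,000 bytes
58,950,000 / 1,000,000,000 = 0.0590 GB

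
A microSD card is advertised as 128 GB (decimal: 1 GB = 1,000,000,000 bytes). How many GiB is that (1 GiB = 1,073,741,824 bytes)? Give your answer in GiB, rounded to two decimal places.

119.21 GiB

128 GB × 1,000,000,000 bytes/GB = 128,000,000,000 bytes
1 GiB = 2^30 bytes = 1,073,741,824 bytes
128,000,000,000 / 1,073,741,824 = 119.21 GiB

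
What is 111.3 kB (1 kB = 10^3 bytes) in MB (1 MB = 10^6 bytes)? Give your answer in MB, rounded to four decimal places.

0.1113 MB

111.3 kB = 111.3 × 10^3 bytes = 111,300 bytes
1 MB = 1,000,000 bytes
111,300 / 1,000,000 = 0.1113 MB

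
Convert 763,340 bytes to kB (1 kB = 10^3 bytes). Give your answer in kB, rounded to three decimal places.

763,340 bytes given.
1 kB = 1,000 bytes
763,340 / 1,000 = 763.340 kB

763.340 kB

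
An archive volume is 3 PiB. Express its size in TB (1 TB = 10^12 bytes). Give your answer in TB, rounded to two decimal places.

3 PiB = 3 × 2^50 bytes = 3,377,699,720,527,872 bytes
1 TB = 1,000,000,000,000 bytes
3,377,699,720,527,872 / 1,000,000,000,000 = 3,377.70 TB

3,377.70 TB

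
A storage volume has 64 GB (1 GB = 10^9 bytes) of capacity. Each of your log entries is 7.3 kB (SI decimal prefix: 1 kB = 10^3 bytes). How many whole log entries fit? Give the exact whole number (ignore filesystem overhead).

8,767,123

Capacity: 64 GB = 64,000,000,000 bytes
Per item: 7.3 kB = 7,300 bytes
⌊64,000,000,000 / 7,300⌋ = 8,767,123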